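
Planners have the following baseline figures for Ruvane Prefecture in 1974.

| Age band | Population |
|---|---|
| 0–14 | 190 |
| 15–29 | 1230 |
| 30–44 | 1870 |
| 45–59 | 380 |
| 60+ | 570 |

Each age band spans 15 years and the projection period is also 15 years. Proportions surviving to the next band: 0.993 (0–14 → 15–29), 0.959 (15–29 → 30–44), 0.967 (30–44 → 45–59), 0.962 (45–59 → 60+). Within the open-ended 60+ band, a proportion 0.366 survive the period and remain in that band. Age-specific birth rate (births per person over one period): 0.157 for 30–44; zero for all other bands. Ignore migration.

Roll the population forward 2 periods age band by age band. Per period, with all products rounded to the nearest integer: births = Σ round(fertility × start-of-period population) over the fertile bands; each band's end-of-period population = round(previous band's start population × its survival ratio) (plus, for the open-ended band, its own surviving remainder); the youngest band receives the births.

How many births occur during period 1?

Period 1:
Births: 1870 × 0.157 = 294
15–29: 190 × 0.993 = 189
30–44: 1230 × 0.959 = 1180
45–59: 1870 × 0.967 = 1808
60+: 380 × 0.962 + 570 × 0.366 = 366 + 209 = 575
End of period: [294, 189, 1180, 1808, 575]

294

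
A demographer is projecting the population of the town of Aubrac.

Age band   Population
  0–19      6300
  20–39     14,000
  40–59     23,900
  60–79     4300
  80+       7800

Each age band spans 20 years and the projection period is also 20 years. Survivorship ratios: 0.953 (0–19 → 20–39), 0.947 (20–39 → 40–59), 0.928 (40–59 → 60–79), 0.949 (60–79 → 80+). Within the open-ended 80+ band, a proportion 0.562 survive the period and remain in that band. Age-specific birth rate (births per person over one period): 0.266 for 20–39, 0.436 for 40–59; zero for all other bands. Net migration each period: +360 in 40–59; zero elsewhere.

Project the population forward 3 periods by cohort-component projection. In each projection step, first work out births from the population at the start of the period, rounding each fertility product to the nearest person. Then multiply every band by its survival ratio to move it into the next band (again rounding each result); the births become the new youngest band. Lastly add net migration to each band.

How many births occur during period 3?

After projecting period 1:
Births: 14000 * 0.266 = 3724 ; 23900 * 0.436 = 10420 → 14144
20–39: 6300 * 0.953 = 6004
40–59: 14000 * 0.947 = 13258
60–79: 23900 * 0.928 = 22179
80+: 4300 * 0.949 + 7800 * 0.562 = 4081 + 4384 = 8465
Net migration: 40–59 + 360 → 13618
End of period: [14144, 6004, 13618, 22179, 8465]
After projecting period 2:
Births: 6004 * 0.266 = 1597 ; 13618 * 0.436 = 5937 → 7534
20–39: 14144 * 0.953 = 13479
40–59: 6004 * 0.947 = 5686
60–79: 13618 * 0.928 = 12638
80+: 22179 * 0.949 + 8465 * 0.562 = 21048 + 4757 = 25805
Net migration: 40–59 + 360 → 6046
End of period: [7534, 13479, 6046, 12638, 25805]
After projecting period 3:
Births: 13479 * 0.266 = 3585 ; 6046 * 0.436 = 2636 → 6221
20–39: 7534 * 0.953 = 7180
40–59: 13479 * 0.947 = 12765
60–79: 6046 * 0.928 = 5611
80+: 12638 * 0.949 + 25805 * 0.562 = 11993 + 14502 = 26495
Net migration: 40–59 + 360 → 13125
End of period: [6221, 7180, 13125, 5611, 26495]

6221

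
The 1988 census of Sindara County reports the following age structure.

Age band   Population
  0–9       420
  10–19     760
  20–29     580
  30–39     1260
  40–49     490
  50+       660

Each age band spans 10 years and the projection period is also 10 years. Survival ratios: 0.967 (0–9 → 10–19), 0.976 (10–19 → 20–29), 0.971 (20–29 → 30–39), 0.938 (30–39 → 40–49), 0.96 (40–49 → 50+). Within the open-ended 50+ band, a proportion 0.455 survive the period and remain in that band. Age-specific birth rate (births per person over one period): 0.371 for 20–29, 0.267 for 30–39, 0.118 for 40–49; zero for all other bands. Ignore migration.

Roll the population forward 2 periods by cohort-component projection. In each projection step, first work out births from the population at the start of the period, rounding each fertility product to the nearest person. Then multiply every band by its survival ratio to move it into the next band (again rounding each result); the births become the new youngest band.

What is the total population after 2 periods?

4282

Period 1.
Births: 580 × 0.371 = 215 ; 1260 × 0.267 = 336 ; 490 × 0.118 = 58 — total 609
10–19: 420 × 0.967 = 406
20–29: 760 × 0.976 = 742
30–39: 580 × 0.971 = 563
40–49: 1260 × 0.938 = 1182
50+: 490 × 0.96 + 660 × 0.455 = 470 + 300 = 770
Giving 609 / 406 / 742 / 563 / 1182 / 770.
Period 2.
Births: 742 × 0.371 = 275 ; 563 × 0.267 = 150 ; 1182 × 0.118 = 139 — total 564
10–19: 609 × 0.967 = 589
20–29: 406 × 0.976 = 396
30–39: 742 × 0.971 = 720
40–49: 563 × 0.938 = 528
50+: 1182 × 0.96 + 770 × 0.455 = 1135 + 350 = 1485
Giving 564 / 589 / 396 / 720 / 528 / 1485.
Total after period 2: 564 + 589 + 396 + 720 + 528 + 1485 = 4282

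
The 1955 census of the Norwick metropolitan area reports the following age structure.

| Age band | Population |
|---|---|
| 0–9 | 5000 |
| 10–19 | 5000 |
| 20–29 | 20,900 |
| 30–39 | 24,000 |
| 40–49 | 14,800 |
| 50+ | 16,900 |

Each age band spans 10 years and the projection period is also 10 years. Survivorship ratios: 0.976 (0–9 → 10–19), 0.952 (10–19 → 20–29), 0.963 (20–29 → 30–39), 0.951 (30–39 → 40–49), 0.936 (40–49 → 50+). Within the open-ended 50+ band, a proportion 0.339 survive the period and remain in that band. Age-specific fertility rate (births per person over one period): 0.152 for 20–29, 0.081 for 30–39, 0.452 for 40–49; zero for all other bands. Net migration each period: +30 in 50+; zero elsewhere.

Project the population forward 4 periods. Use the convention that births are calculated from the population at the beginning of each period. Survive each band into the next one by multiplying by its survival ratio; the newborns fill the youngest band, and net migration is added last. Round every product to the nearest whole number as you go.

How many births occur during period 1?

Let band 1 be 0–9 through band 6 = 50+.
[period 1]
Births: 20900 * 0.152 = 3177  |  24000 * 0.081 = 1944  |  14800 * 0.452 = 6690 ⇒ total 11811
Band 2: 5000 * 0.976 = 4880
Band 3: 5000 * 0.952 = 4760
Band 4: 20900 * 0.963 = 20127
Band 5: 24000 * 0.951 = 22824
Band 6: 14800 * 0.936 + 16900 * 0.339 = 13853 + 5729 = 19582
Net migration: Band 6 + 30 → 19612
Giving 11811 / 4880 / 4760 / 20127 / 22824 / 19612.

11811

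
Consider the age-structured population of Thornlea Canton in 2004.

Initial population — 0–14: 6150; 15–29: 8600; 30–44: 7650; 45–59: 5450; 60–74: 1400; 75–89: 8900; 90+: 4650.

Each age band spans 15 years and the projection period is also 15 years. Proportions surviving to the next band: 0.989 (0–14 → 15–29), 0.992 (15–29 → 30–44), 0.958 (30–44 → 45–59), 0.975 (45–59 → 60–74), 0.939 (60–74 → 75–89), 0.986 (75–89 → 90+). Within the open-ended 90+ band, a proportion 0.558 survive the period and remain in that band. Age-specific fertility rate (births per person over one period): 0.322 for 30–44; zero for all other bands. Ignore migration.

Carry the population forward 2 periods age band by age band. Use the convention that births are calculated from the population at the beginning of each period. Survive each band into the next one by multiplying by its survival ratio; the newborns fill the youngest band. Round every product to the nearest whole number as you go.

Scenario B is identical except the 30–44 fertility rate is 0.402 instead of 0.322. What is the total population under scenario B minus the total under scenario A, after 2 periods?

1287

Let group 1 be 0–14 through group 7 = 90+.
After projecting period 1:
Births: 7650 × 0.322 = 2463
Group 2: 6150 × 0.989 = 6082
Group 3: 8600 × 0.992 = 8531
Group 4: 7650 × 0.958 = 7329
Group 5: 5450 × 0.975 = 5314
Group 6: 1400 × 0.939 = 1315
Group 7: 8900 × 0.986 + 4650 × 0.558 = 8775 + 2595 = 11370
End of period: [2463, 6082, 8531, 7329, 5314, 1315, 11370]
After projecting period 2:
Births: 8531 × 0.322 = 2747
Group 2: 2463 × 0.989 = 2436
Group 3: 6082 × 0.992 = 6033
Group 4: 8531 × 0.958 = 8173
Group 5: 7329 × 0.975 = 7146
Group 6: 5314 × 0.939 = 4990
Group 7: 1315 × 0.986 + 11370 × 0.558 = 1297 + 6344 = 7641
End of period: [2747, 2436, 6033, 8173, 7146, 4990, 7641]
Scenario A total after 2 periods: 39166
Scenario B projection —
After projecting period 1:
Births: 7650 × 0.402 = 3075
Group 2: 6150 × 0.989 = 6082
Group 3: 8600 × 0.992 = 8531
Group 4: 7650 × 0.958 = 7329
Group 5: 5450 × 0.975 = 5314
Group 6: 1400 × 0.939 = 1315
Group 7: 8900 × 0.986 + 4650 × 0.558 = 8775 + 2595 = 11370
End of period: [3075, 6082, 8531, 7329, 5314, 1315, 11370]
After projecting period 2:
Births: 8531 × 0.402 = 3429
Group 2: 3075 × 0.989 = 3041
Group 3: 6082 × 0.992 = 6033
Group 4: 8531 × 0.958 = 8173
Group 5: 7329 × 0.975 = 7146
Group 6: 5314 × 0.939 = 4990
Group 7: 1315 × 0.986 + 11370 × 0.558 = 1297 + 6344 = 7641
End of period: [3429, 3041, 6033, 8173, 7146, 4990, 7641]
Scenario B total after 2 periods: 40453
Difference B − A = 40453 − 39166 = 1287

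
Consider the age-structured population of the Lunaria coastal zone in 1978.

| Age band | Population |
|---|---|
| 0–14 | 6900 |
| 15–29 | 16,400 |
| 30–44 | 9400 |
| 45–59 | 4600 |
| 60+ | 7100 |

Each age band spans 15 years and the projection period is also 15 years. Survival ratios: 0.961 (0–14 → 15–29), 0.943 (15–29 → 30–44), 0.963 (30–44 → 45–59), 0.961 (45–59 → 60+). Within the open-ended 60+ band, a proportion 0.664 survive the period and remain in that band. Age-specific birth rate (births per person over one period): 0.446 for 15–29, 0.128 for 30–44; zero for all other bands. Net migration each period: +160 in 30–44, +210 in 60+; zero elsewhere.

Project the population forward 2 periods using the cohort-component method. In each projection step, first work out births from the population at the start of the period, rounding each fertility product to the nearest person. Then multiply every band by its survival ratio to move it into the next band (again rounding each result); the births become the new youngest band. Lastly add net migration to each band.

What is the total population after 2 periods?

49716

Call the groups 1 to 5, youngest first.
[period 1]
Births: 16400 × 0.446 = 7314 ; 9400 × 0.128 = 1203 → 8517
Group 2: 6900 × 0.961 = 6631
Group 3: 16400 × 0.943 = 15465
Group 4: 9400 × 0.963 = 9052
Group 5: 4600 × 0.961 + 7100 × 0.664 = 4421 + 4714 = 9135
Net migration: Group 3 + 160 → 15625; Group 5 + 210 → 9345
→ [8517, 6631, 15625, 9052, 9345]
[period 2]
Births: 6631 × 0.446 = 2957 ; 15625 × 0.128 = 2000 → 4957
Group 2: 8517 × 0.961 = 8185
Group 3: 6631 × 0.943 = 6253
Group 4: 15625 × 0.963 = 15047
Group 5: 9052 × 0.961 + 9345 × 0.664 = 8699 + 6205 = 14904
Net migration: Group 3 + 160 → 6413; Group 5 + 210 → 15114
→ [4957, 8185, 6413, 15047, 15114]
Total after period 2: 4957 + 8185 + 6413 + 15047 + 15114 = 49716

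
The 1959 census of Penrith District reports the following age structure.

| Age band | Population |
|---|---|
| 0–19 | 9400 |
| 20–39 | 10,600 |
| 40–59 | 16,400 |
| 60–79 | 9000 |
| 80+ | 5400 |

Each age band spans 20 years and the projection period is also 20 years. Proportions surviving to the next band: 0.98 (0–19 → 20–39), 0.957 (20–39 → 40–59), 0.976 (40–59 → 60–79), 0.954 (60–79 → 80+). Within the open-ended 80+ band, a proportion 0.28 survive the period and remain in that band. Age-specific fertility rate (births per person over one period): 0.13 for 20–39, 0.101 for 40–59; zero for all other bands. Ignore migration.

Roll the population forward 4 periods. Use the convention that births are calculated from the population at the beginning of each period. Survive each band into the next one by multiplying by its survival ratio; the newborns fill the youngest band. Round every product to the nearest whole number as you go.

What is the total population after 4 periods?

Numbering the groups 1..5 from youngest to oldest:
Period 1:
Births: 10600 × 0.13 = 1378 ; 16400 × 0.101 = 1656 ⇒ total 3034
Group 2: 9400 × 0.98 = 9212
Group 3: 10600 × 0.957 = 10144
Group 4: 16400 × 0.976 = 16006
Group 5: 9000 × 0.954 + 5400 × 0.28 = 8586 + 1512 = 10098
Giving 3034 / 9212 / 10144 / 16006 / 10098.
Period 2:
Births: 9212 × 0.13 = 1198 ; 10144 × 0.101 = 1025 ⇒ total 2223
Group 2: 3034 × 0.98 = 2973
Group 3: 9212 × 0.957 = 8816
Group 4: 10144 × 0.976 = 9901
Group 5: 16006 × 0.954 + 10098 × 0.28 = 15270 + 2827 = 18097
Giving 2223 / 2973 / 8816 / 9901 / 18097.
Period 3:
Births: 2973 × 0.13 = 386 ; 8816 × 0.101 = 890 ⇒ total 1276
Group 2: 2223 × 0.98 = 2179
Group 3: 2973 × 0.957 = 2845
Group 4: 8816 × 0.976 = 8604
Group 5: 9901 × 0.954 + 18097 × 0.28 = 9446 + 5067 = 14513
Giving 1276 / 2179 / 2845 / 8604 / 14513.
Period 4:
Births: 2179 × 0.13 = 283 ; 2845 × 0.101 = 287 ⇒ total 570
Group 2: 1276 × 0.98 = 1250
Group 3: 2179 × 0.957 = 2085
Group 4: 2845 × 0.976 = 2777
Group 5: 8604 × 0.954 + 14513 × 0.28 = 8208 + 4064 = 12272
Giving 570 / 1250 / 2085 / 2777 / 12272.
Total after period 4: 570 + 1250 + 2085 + 2777 + 12272 = 18954

18954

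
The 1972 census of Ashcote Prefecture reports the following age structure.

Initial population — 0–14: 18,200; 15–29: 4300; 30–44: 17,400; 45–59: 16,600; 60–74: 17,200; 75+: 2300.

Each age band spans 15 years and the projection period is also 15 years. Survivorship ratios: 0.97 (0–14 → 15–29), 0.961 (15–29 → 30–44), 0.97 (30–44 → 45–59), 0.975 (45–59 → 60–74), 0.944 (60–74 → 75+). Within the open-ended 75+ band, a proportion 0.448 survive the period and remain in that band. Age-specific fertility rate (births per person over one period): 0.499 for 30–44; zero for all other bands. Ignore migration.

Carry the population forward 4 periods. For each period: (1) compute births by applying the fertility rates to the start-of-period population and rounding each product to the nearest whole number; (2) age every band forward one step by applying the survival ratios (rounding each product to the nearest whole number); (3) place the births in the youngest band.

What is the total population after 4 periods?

Period 1.
Births: 17400 * 0.499 = 8683
15–29: 18200 * 0.97 = 17654
30–44: 4300 * 0.961 = 4132
45–59: 17400 * 0.97 = 16878
60–74: 16600 * 0.975 = 16185
75+: 17200 * 0.944 + 2300 * 0.448 = 16237 + 1030 = 17267
End of period: [8683, 17654, 4132, 16878, 16185, 17267]
Period 2.
Births: 4132 * 0.499 = 2062
15–29: 8683 * 0.97 = 8423
30–44: 17654 * 0.961 = 16965
45–59: 4132 * 0.97 = 4008
60–74: 16878 * 0.975 = 16456
75+: 16185 * 0.944 + 17267 * 0.448 = 15279 + 7736 = 23015
End of period: [2062, 8423, 16965, 4008, 16456, 23015]
Period 3.
Births: 16965 * 0.499 = 8466
15–29: 2062 * 0.97 = 2000
30–44: 8423 * 0.961 = 8095
45–59: 16965 * 0.97 = 16456
60–74: 4008 * 0.975 = 3908
75+: 16456 * 0.944 + 23015 * 0.448 = 15534 + 10311 = 25845
End of period: [8466, 2000, 8095, 16456, 3908, 25845]
Period 4.
Births: 8095 * 0.499 = 4039
15–29: 8466 * 0.97 = 8212
30–44: 2000 * 0.961 = 1922
45–59: 8095 * 0.97 = 7852
60–74: 16456 * 0.975 = 16045
75+: 3908 * 0.944 + 25845 * 0.448 = 3689 + 11579 = 15268
End of period: [4039, 8212, 1922, 7852, 16045, 15268]
Total after period 4: 4039 + 8212 + 1922 + 7852 + 16045 + 15268 = 53338

53338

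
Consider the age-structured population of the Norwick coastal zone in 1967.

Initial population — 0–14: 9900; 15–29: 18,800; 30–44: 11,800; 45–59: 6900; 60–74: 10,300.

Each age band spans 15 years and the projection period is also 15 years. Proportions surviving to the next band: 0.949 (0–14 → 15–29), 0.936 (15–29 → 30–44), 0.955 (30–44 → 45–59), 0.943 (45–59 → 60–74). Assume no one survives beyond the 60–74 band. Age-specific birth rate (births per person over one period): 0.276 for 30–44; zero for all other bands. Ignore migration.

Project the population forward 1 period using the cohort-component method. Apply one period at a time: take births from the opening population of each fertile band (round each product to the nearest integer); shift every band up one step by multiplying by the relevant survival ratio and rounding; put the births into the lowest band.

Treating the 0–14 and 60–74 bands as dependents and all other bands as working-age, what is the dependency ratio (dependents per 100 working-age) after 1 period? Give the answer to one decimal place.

Call the groups 1 to 5, youngest first.
— Period 1 —
Births: 11800 × 0.276 = 3257
Group 2: 9900 × 0.949 = 9395
Group 3: 18800 × 0.936 = 17597
Group 4: 11800 × 0.955 = 11269
Group 5: 6900 × 0.943 = 6507
Population now: 0–14=3257, 15–29=9395, 30–44=17597, 45–59=11269, 60–74=6507
Dependents (band 0–14 + band 60–74) = 3257 + 6507 = 9764; working-age = 38261; ratio = 9764/38261 × 100 = 25.5

25.5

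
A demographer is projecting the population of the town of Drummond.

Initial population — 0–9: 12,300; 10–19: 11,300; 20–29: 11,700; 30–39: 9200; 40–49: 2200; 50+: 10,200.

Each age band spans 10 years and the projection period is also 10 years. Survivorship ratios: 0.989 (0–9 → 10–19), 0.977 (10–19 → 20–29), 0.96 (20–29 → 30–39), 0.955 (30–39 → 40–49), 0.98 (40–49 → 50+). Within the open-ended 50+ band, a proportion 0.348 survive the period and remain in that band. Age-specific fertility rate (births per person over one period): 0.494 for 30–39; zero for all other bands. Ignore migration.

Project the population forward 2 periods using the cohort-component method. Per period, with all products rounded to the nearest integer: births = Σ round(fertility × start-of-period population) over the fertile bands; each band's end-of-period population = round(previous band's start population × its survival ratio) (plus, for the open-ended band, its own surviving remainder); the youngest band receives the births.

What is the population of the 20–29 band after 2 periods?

After projecting period 1:
Births: 9200 × 0.494 = 4545
10–19: 12300 × 0.989 = 12165
20–29: 11300 × 0.977 = 11040
30–39: 11700 × 0.96 = 11232
40–49: 9200 × 0.955 = 8786
50+: 2200 × 0.98 + 10200 × 0.348 = 2156 + 3550 = 5706
Giving 4545 / 12165 / 11040 / 11232 / 8786 / 5706.
After projecting period 2:
Births: 11232 × 0.494 = 5549
10–19: 4545 × 0.989 = 4495
20–29: 12165 × 0.977 = 11885
30–39: 11040 × 0.96 = 10598
40–49: 11232 × 0.955 = 10727
50+: 8786 × 0.98 + 5706 × 0.348 = 8610 + 1986 = 10596
Giving 5549 / 4495 / 11885 / 10598 / 10727 / 10596.

11885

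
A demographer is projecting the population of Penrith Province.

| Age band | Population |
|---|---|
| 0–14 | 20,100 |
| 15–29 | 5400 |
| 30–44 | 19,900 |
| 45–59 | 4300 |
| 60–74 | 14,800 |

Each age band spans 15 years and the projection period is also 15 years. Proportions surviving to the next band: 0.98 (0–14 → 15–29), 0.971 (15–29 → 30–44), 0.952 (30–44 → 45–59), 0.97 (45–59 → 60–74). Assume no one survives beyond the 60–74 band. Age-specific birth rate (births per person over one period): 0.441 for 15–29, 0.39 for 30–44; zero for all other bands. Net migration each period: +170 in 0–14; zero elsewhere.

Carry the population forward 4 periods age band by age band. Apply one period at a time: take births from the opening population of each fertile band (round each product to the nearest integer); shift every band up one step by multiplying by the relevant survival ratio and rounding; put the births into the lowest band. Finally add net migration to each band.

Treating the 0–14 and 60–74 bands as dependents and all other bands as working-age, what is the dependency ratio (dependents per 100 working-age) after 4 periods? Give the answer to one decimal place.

83.6

Period 1:
Births: 5400 * 0.441 = 2381, 19900 * 0.39 = 7761 — total 10142
15–29: 20100 * 0.98 = 19698
30–44: 5400 * 0.971 = 5243
45–59: 19900 * 0.952 = 18945
60–74: 4300 * 0.97 = 4171
Net migration: 0–14 + 170 → 10312
Population now: 0–14=10312, 15–29=19698, 30–44=5243, 45–59=18945, 60–74=4171
Period 2:
Births: 19698 * 0.441 = 8687, 5243 * 0.39 = 2045 — total 10732
15–29: 10312 * 0.98 = 10106
30–44: 19698 * 0.971 = 19127
45–59: 5243 * 0.952 = 4991
60–74: 18945 * 0.97 = 18377
Net migration: 0–14 + 170 → 10902
Population now: 0–14=10902, 15–29=10106, 30–44=19127, 45–59=4991, 60–74=18377
Period 3:
Births: 10106 * 0.441 = 4457, 19127 * 0.39 = 7460 — total 11917
15–29: 10902 * 0.98 = 10684
30–44: 10106 * 0.971 = 9813
45–59: 19127 * 0.952 = 18209
60–74: 4991 * 0.97 = 4841
Net migration: 0–14 + 170 → 12087
Population now: 0–14=12087, 15–29=10684, 30–44=9813, 45–59=18209, 60–74=4841
Period 4:
Births: 10684 * 0.441 = 4712, 9813 * 0.39 = 3827 — total 8539
15–29: 12087 * 0.98 = 11845
30–44: 10684 * 0.971 = 10374
45–59: 9813 * 0.952 = 9342
60–74: 18209 * 0.97 = 17663
Net migration: 0–14 + 170 → 8709
Population now: 0–14=8709, 15–29=11845, 30–44=10374, 45–59=9342, 60–74=17663
Dependents (band 0–14 + band 60–74) = 8709 + 17663 = 26372; working-age = 31561; ratio = 26372/31561 × 100 = 83.6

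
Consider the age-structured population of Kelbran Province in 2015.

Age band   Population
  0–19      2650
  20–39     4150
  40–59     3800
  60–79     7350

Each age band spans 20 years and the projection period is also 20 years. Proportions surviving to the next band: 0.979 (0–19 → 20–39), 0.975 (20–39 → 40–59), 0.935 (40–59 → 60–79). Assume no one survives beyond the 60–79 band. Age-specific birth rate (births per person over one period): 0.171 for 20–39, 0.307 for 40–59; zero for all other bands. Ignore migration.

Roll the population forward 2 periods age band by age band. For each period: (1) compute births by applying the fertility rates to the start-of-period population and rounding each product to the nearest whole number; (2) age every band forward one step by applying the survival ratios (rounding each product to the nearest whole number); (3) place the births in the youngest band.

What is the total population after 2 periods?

9836

Period 1:
Births: 4150 × 0.171 = 710 ; 3800 × 0.307 = 1167 ⇒ total 1877
20–39: 2650 × 0.979 = 2594
40–59: 4150 × 0.975 = 4046
60–79: 3800 × 0.935 = 3553
End of period: [1877, 2594, 4046, 3553]
Period 2:
Births: 2594 × 0.171 = 444 ; 4046 × 0.307 = 1242 ⇒ total 1686
20–39: 1877 × 0.979 = 1838
40–59: 2594 × 0.975 = 2529
60–79: 4046 × 0.935 = 3783
End of period: [1686, 1838, 2529, 3783]
Total after period 2: 1686 + 1838 + 2529 + 3783 = 9836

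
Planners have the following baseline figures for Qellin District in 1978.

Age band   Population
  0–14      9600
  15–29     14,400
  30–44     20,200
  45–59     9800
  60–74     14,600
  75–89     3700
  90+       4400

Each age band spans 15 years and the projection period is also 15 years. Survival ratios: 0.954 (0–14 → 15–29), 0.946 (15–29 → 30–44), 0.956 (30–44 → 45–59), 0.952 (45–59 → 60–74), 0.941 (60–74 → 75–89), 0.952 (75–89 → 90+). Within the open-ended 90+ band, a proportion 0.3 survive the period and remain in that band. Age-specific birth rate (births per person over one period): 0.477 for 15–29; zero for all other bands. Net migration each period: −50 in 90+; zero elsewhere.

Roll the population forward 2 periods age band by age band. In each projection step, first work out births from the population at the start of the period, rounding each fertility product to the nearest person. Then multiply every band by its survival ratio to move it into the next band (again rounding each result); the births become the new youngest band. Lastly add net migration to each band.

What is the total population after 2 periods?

Call the bands 1 to 7, youngest first.
After projecting period 1:
Births: 14400 × 0.477 = 6869
Band 2: 9600 × 0.954 = 9158
Band 3: 14400 × 0.946 = 13622
Band 4: 20200 × 0.956 = 19311
Band 5: 9800 × 0.952 = 9330
Band 6: 14600 × 0.941 = 13739
Band 7: 3700 × 0.952 + 4400 × 0.3 = 3522 + 1320 = 4842
Net migration: Band 7 − 50 → 4792
Population now: 0–14=6869, 15–29=9158, 30–44=13622, 45–59=19311, 60–74=9330, 75–89=13739, 90+=4792
After projecting period 2:
Births: 9158 × 0.477 = 4368
Band 2: 6869 × 0.954 = 6553
Band 3: 9158 × 0.946 = 8663
Band 4: 13622 × 0.956 = 13023
Band 5: 19311 × 0.952 = 18384
Band 6: 9330 × 0.941 = 8780
Band 7: 13739 × 0.952 + 4792 × 0.3 = 13080 + 1438 = 14518
Net migration: Band 7 − 50 → 14468
Population now: 0–14=4368, 15–29=6553, 30–44=8663, 45–59=13023, 60–74=18384, 75–89=8780, 90+=14468
Total after period 2: 4368 + 6553 + 8663 + 13023 + 18384 + 8780 + 14468 = 74239

74239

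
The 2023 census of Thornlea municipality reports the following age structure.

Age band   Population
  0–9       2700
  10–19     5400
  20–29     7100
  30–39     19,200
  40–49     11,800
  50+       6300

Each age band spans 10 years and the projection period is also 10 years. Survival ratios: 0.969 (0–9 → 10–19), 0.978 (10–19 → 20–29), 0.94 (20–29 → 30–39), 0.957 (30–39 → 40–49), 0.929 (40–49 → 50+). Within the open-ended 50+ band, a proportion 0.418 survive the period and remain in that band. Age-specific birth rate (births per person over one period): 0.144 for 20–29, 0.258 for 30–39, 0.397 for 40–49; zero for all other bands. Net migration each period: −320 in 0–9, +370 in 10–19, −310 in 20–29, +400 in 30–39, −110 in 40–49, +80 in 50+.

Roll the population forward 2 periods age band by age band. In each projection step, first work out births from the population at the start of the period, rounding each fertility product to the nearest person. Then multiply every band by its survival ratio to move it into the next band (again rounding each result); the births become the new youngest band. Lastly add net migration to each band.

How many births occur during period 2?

9792

Call the bands 1 to 6, youngest first.
[period 1]
Births: 7100 × 0.144 = 1022, 19200 × 0.258 = 4954, 11800 × 0.397 = 4685 — total 10661
Band 2: 2700 × 0.969 = 2616
Band 3: 5400 × 0.978 = 5281
Band 4: 7100 × 0.94 = 6674
Band 5: 19200 × 0.957 = 18374
Band 6: 11800 × 0.929 + 6300 × 0.418 = 10962 + 2633 = 13595
Net migration: Band 1 − 320 → 10341; Band 2 + 370 → 2986; Band 3 − 310 → 4971; Band 4 + 400 → 7074; Band 5 − 110 → 18264; Band 6 + 80 → 13675
Giving 10341 / 2986 / 4971 / 7074 / 18264 / 13675.
[period 2]
Births: 4971 × 0.144 = 716, 7074 × 0.258 = 1825, 18264 × 0.397 = 7251 — total 9792
Band 2: 10341 × 0.969 = 10020
Band 3: 2986 × 0.978 = 2920
Band 4: 4971 × 0.94 = 4673
Band 5: 7074 × 0.957 = 6770
Band 6: 18264 × 0.929 + 13675 × 0.418 = 16967 + 5716 = 22683
Net migration: Band 1 − 320 → 9472; Band 2 + 370 → 10390; Band 3 − 310 → 2610; Band 4 + 400 → 5073; Band 5 − 110 → 6660; Band 6 + 80 → 22763
Giving 9472 / 10390 / 2610 / 5073 / 6660 / 22763.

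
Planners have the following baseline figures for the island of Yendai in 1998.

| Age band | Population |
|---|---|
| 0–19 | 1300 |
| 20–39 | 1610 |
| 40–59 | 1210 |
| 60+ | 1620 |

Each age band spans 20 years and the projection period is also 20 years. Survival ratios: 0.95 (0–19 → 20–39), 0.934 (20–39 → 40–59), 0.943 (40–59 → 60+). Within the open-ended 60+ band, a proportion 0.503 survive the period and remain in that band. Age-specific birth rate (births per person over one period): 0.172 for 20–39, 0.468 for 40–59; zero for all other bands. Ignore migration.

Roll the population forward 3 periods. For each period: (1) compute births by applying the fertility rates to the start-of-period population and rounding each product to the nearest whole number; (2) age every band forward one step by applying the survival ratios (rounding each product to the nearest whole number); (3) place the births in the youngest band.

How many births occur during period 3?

Let group 1 be 0–19 through group 4 = 60+.
— Period 1 —
Births: 1610 × 0.172 = 277, 1210 × 0.468 = 566 — total 843
Group 2: 1300 × 0.95 = 1235
Group 3: 1610 × 0.934 = 1504
Group 4: 1210 × 0.943 + 1620 × 0.503 = 1141 + 815 = 1956
Population now: 0–19=843, 20–39=1235, 40–59=1504, 60+=1956
— Period 2 —
Births: 1235 × 0.172 = 212, 1504 × 0.468 = 704 — total 916
Group 2: 843 × 0.95 = 801
Group 3: 1235 × 0.934 = 1153
Group 4: 1504 × 0.943 + 1956 × 0.503 = 1418 + 984 = 2402
Population now: 0–19=916, 20–39=801, 40–59=1153, 60+=2402
— Period 3 —
Births: 801 × 0.172 = 138, 1153 × 0.468 = 540 — total 678
Group 2: 916 × 0.95 = 870
Group 3: 801 × 0.934 = 748
Group 4: 1153 × 0.943 + 2402 × 0.503 = 1087 + 1208 = 2295
Population now: 0–19=678, 20–39=870, 40–59=748, 60+=2295

678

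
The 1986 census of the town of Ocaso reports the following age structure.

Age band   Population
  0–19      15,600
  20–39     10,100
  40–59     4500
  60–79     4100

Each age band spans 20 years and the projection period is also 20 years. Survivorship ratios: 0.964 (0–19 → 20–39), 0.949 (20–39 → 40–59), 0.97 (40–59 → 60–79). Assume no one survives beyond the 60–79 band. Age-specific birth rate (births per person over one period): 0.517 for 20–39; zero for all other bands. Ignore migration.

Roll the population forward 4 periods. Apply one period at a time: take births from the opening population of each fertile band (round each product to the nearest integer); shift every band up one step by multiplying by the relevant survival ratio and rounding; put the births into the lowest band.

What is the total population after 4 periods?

18131

[period 1]
Births: 10100 × 0.517 = 5222
20–39: 15600 × 0.964 = 15038
40–59: 10100 × 0.949 = 9585
60–79: 4500 × 0.97 = 4365
→ [5222, 15038, 9585, 4365]
[period 2]
Births: 15038 × 0.517 = 7775
20–39: 5222 × 0.964 = 5034
40–59: 15038 × 0.949 = 14271
60–79: 9585 × 0.97 = 9297
→ [7775, 5034, 14271, 9297]
[period 3]
Births: 5034 × 0.517 = 2603
20–39: 7775 × 0.964 = 7495
40–59: 5034 × 0.949 = 4777
60–79: 14271 × 0.97 = 13843
→ [2603, 7495, 4777, 13843]
[period 4]
Births: 7495 × 0.517 = 3875
20–39: 2603 × 0.964 = 2509
40–59: 7495 × 0.949 = 7113
60–79: 4777 × 0.97 = 4634
→ [3875, 2509, 7113, 4634]
Total after period 4: 3875 + 2509 + 7113 + 4634 = 18131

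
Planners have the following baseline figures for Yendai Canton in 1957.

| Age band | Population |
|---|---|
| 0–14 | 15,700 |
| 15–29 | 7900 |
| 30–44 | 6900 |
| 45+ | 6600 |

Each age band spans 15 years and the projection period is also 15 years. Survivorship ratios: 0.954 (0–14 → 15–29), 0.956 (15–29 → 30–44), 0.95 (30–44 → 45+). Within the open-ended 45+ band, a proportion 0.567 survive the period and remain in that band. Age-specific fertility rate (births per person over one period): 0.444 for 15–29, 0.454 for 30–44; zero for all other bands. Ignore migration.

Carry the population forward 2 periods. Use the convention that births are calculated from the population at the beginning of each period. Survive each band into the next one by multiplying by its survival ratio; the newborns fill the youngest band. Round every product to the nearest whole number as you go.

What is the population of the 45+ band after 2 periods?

Call the bands 1 to 4, youngest first.
[period 1]
Births: 7900 × 0.444 = 3508  |  6900 × 0.454 = 3133 ⇒ total 6641
Band 2: 15700 × 0.954 = 14978
Band 3: 7900 × 0.956 = 7552
Band 4: 6900 × 0.95 + 6600 × 0.567 = 6555 + 3742 = 10297
Giving 6641 / 14978 / 7552 / 10297.
[period 2]
Births: 14978 × 0.444 = 6650  |  7552 × 0.454 = 3429 ⇒ total 10079
Band 2: 6641 × 0.954 = 6336
Band 3: 14978 × 0.956 = 14319
Band 4: 7552 × 0.95 + 10297 × 0.567 = 7174 + 5838 = 13012
Giving 10079 / 6336 / 14319 / 13012.

13012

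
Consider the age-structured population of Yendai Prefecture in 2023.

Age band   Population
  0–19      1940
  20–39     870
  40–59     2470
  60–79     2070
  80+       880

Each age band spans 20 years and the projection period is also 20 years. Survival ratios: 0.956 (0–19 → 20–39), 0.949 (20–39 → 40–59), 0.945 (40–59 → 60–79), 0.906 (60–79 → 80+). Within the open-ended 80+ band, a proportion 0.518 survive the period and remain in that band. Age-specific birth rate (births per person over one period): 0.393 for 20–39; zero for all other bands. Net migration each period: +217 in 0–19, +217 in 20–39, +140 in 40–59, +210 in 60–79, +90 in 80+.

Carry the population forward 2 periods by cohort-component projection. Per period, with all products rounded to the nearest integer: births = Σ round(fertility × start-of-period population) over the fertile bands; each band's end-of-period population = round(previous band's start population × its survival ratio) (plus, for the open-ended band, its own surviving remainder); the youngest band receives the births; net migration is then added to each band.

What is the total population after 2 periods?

8660

(Groups numbered youngest = 1 to oldest = 5.)
— Period 1 —
Births: 870 × 0.393 = 342
Group 2: 1940 × 0.956 = 1855
Group 3: 870 × 0.949 = 826
Group 4: 2470 × 0.945 = 2334
Group 5: 2070 × 0.906 + 880 × 0.518 = 1875 + 456 = 2331
Net migration: Group 1 + 217 → 559; Group 2 + 217 → 2072; Group 3 + 140 → 966; Group 4 + 210 → 2544; Group 5 + 90 → 2421
Population now: 0–19=559, 20–39=2072, 40–59=966, 60–79=2544, 80+=2421
— Period 2 —
Births: 2072 × 0.393 = 814
Group 2: 559 × 0.956 = 534
Group 3: 2072 × 0.949 = 1966
Group 4: 966 × 0.945 = 913
Group 5: 2544 × 0.906 + 2421 × 0.518 = 2305 + 1254 = 3559
Net migration: Group 1 + 217 → 1031; Group 2 + 217 → 751; Group 3 + 140 → 2106; Group 4 + 210 → 1123; Group 5 + 90 → 3649
Population now: 0–19=1031, 20–39=751, 40–59=2106, 60–79=1123, 80+=3649
Total after period 2: 1031 + 751 + 2106 + 1123 + 3649 = 8660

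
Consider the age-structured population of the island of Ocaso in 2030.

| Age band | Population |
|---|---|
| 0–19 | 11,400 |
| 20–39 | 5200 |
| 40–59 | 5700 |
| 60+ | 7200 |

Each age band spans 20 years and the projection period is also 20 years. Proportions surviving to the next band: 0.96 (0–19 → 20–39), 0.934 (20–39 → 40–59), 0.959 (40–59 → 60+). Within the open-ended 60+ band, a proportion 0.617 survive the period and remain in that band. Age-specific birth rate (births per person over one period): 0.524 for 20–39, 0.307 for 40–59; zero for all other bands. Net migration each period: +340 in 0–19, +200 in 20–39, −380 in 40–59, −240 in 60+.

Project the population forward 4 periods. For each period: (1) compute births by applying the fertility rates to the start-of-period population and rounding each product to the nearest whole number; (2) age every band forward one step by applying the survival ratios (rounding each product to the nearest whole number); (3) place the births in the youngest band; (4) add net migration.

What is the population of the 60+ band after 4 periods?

13314

[period 1]
Births: 5200 × 0.524 = 2725 ; 5700 × 0.307 = 1750 → total 4475
20–39: 11400 × 0.96 = 10944
40–59: 5200 × 0.934 = 4857
60+: 5700 × 0.959 + 7200 × 0.617 = 5466 + 4442 = 9908
Net migration: 0–19 + 340 → 4815; 20–39 + 200 → 11144; 40–59 − 380 → 4477; 60+ − 240 → 9668
→ [4815, 11144, 4477, 9668]
[period 2]
Births: 11144 × 0.524 = 5839 ; 4477 × 0.307 = 1374 → total 7213
20–39: 4815 × 0.96 = 4622
40–59: 11144 × 0.934 = 10408
60+: 4477 × 0.959 + 9668 × 0.617 = 4293 + 5965 = 10258
Net migration: 0–19 + 340 → 7553; 20–39 + 200 → 4822; 40–59 − 380 → 10028; 60+ − 240 → 10018
→ [7553, 4822, 10028, 10018]
[period 3]
Births: 4822 × 0.524 = 2527 ; 10028 × 0.307 = 3079 → total 5606
20–39: 7553 × 0.96 = 7251
40–59: 4822 × 0.934 = 4504
60+: 10028 × 0.959 + 10018 × 0.617 = 9617 + 6181 = 15798
Net migration: 0–19 + 340 → 5946; 20–39 + 200 → 7451; 40–59 − 380 → 4124; 60+ − 240 → 15558
→ [5946, 7451, 4124, 15558]
[period 4]
Births: 7451 × 0.524 = 3904 ; 4124 × 0.307 = 1266 → total 5170
20–39: 5946 × 0.96 = 5708
40–59: 7451 × 0.934 = 6959
60+: 4124 × 0.959 + 15558 × 0.617 = 3955 + 9599 = 13554
Net migration: 0–19 + 340 → 5510; 20–39 + 200 → 5908; 40–59 − 380 → 6579; 60+ − 240 → 13314
→ [5510, 5908, 6579, 13314]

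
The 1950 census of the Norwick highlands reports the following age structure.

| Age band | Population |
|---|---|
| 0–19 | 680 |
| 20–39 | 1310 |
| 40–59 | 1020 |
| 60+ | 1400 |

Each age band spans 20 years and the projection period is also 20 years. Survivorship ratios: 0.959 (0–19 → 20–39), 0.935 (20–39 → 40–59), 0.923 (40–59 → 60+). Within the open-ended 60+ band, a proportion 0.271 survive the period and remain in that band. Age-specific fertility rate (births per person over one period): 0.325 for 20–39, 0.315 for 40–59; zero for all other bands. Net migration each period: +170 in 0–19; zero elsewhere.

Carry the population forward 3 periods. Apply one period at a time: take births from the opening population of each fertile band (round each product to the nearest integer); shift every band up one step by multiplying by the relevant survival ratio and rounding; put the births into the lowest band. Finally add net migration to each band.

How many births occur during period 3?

478

— Period 1 —
Births: 1310 * 0.325 = 426  |  1020 * 0.315 = 321 ⇒ total 747
20–39: 680 * 0.959 = 652
40–59: 1310 * 0.935 = 1225
60+: 1020 * 0.923 + 1400 * 0.271 = 941 + 379 = 1320
Net migration: 0–19 + 170 → 917
→ [917, 652, 1225, 1320]
— Period 2 —
Births: 652 * 0.325 = 212  |  1225 * 0.315 = 386 ⇒ total 598
20–39: 917 * 0.959 = 879
40–59: 652 * 0.935 = 610
60+: 1225 * 0.923 + 1320 * 0.271 = 1131 + 358 = 1489
Net migration: 0–19 + 170 → 768
→ [768, 879, 610, 1489]
— Period 3 —
Births: 879 * 0.325 = 286  |  610 * 0.315 = 192 ⇒ total 478
20–39: 768 * 0.959 = 737
40–59: 879 * 0.935 = 822
60+: 610 * 0.923 + 1489 * 0.271 = 563 + 404 = 967
Net migration: 0–19 + 170 → 648
→ [648, 737, 822, 967]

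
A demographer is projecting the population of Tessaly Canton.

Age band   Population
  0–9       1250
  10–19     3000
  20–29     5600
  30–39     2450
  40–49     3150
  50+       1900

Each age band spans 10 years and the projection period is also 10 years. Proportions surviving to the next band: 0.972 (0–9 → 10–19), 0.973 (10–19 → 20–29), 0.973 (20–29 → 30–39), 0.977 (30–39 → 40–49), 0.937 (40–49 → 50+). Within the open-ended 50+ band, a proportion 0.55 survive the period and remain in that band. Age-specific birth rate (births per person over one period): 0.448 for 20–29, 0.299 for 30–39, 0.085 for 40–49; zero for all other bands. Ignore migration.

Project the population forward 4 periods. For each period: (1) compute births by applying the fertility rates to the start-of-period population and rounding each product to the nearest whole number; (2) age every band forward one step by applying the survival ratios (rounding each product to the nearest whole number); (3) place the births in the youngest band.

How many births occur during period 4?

2067

— Period 1 —
Births: 5600 × 0.448 = 2509 ; 2450 × 0.299 = 733 ; 3150 × 0.085 = 268 — total 3510
10–19: 1250 × 0.972 = 1215
20–29: 3000 × 0.973 = 2919
30–39: 5600 × 0.973 = 5449
40–49: 2450 × 0.977 = 2394
50+: 3150 × 0.937 + 1900 × 0.55 = 2952 + 1045 = 3997
→ [3510, 1215, 2919, 5449, 2394, 3997]
— Period 2 —
Births: 2919 × 0.448 = 1308 ; 5449 × 0.299 = 1629 ; 2394 × 0.085 = 203 — total 3140
10–19: 3510 × 0.972 = 3412
20–29: 1215 × 0.973 = 1182
30–39: 2919 × 0.973 = 2840
40–49: 5449 × 0.977 = 5324
50+: 2394 × 0.937 + 3997 × 0.55 = 2243 + 2198 = 4441
→ [3140, 3412, 1182, 2840, 5324, 4441]
— Period 3 —
Births: 1182 × 0.448 = 530 ; 2840 × 0.299 = 849 ; 5324 × 0.085 = 453 — total 1832
10–19: 3140 × 0.972 = 3052
20–29: 3412 × 0.973 = 3320
30–39: 1182 × 0.973 = 1150
40–49: 2840 × 0.977 = 2775
50+: 5324 × 0.937 + 4441 × 0.55 = 4989 + 2443 = 7432
→ [1832, 3052, 3320, 1150, 2775, 7432]
— Period 4 —
Births: 3320 × 0.448 = 1487 ; 1150 × 0.299 = 344 ; 2775 × 0.085 = 236 — total 2067
10–19: 1832 × 0.972 = 1781
20–29: 3052 × 0.973 = 2970
30–39: 3320 × 0.973 = 3230
40–49: 1150 × 0.977 = 1124
50+: 2775 × 0.937 + 7432 × 0.55 = 2600 + 4088 = 6688
→ [2067, 1781, 2970, 3230, 1124, 6688]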